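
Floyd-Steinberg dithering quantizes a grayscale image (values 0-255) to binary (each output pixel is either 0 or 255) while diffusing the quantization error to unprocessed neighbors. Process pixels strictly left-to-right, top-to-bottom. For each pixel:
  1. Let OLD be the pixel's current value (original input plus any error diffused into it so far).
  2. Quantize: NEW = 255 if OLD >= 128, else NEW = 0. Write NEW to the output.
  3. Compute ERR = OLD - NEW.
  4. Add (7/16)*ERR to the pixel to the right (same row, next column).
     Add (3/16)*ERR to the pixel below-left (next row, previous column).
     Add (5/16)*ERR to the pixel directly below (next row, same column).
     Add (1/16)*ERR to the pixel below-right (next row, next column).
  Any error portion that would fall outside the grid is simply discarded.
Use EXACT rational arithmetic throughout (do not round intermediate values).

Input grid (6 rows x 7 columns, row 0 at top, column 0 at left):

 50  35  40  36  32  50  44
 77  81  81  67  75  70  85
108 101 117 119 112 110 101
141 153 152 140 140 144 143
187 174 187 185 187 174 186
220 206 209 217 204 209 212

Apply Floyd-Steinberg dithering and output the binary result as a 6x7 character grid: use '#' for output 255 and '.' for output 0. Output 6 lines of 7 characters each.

(0,0): OLD=50 → NEW=0, ERR=50
(0,1): OLD=455/8 → NEW=0, ERR=455/8
(0,2): OLD=8305/128 → NEW=0, ERR=8305/128
(0,3): OLD=131863/2048 → NEW=0, ERR=131863/2048
(0,4): OLD=1971617/32768 → NEW=0, ERR=1971617/32768
(0,5): OLD=40015719/524288 → NEW=0, ERR=40015719/524288
(0,6): OLD=649208785/8388608 → NEW=0, ERR=649208785/8388608
(1,0): OLD=13221/128 → NEW=0, ERR=13221/128
(1,1): OLD=163075/1024 → NEW=255, ERR=-98045/1024
(1,2): OLD=2458047/32768 → NEW=0, ERR=2458047/32768
(1,3): OLD=17730899/131072 → NEW=255, ERR=-15692461/131072
(1,4): OLD=501290137/8388608 → NEW=0, ERR=501290137/8388608
(1,5): OLD=9278944873/67108864 → NEW=255, ERR=-7833815447/67108864
(1,6): OLD=67521710343/1073741824 → NEW=0, ERR=67521710343/1073741824
(2,0): OLD=2004177/16384 → NEW=0, ERR=2004177/16384
(2,1): OLD=76083083/524288 → NEW=255, ERR=-57610357/524288
(2,2): OLD=536329825/8388608 → NEW=0, ERR=536329825/8388608
(2,3): OLD=8418880665/67108864 → NEW=0, ERR=8418880665/67108864
(2,4): OLD=83853434025/536870912 → NEW=255, ERR=-53048648535/536870912
(2,5): OLD=787129563555/17179869184 → NEW=0, ERR=787129563555/17179869184
(2,6): OLD=36668855619237/274877906944 → NEW=255, ERR=-33425010651483/274877906944
(3,0): OLD=1330630977/8388608 → NEW=255, ERR=-808464063/8388608
(3,1): OLD=6451181741/67108864 → NEW=0, ERR=6451181741/67108864
(3,2): OLD=123851369367/536870912 → NEW=255, ERR=-13050713193/536870912
(3,3): OLD=330792560081/2147483648 → NEW=255, ERR=-216815770159/2147483648
(3,4): OLD=22370062218561/274877906944 → NEW=0, ERR=22370062218561/274877906944
(3,5): OLD=362721779104467/2199023255552 → NEW=255, ERR=-198029151061293/2199023255552
(3,6): OLD=2408913309349645/35184372088832 → NEW=0, ERR=2408913309349645/35184372088832
(4,0): OLD=187804703791/1073741824 → NEW=255, ERR=-85999461329/1073741824
(4,1): OLD=2721607868771/17179869184 → NEW=255, ERR=-1659258773149/17179869184
(4,2): OLD=34147167117485/274877906944 → NEW=0, ERR=34147167117485/274877906944
(4,3): OLD=487167451487871/2199023255552 → NEW=255, ERR=-73583478677889/2199023255552
(4,4): OLD=3071544458391053/17592186044416 → NEW=255, ERR=-1414462982935027/17592186044416
(4,5): OLD=72398585941339213/562949953421312 → NEW=255, ERR=-71153652181095347/562949953421312
(4,6): OLD=1319281098190437675/9007199254740992 → NEW=255, ERR=-977554711768515285/9007199254740992
(5,0): OLD=48615406301913/274877906944 → NEW=255, ERR=-21478459968807/274877906944
(5,1): OLD=351666649453043/2199023255552 → NEW=255, ERR=-209084280712717/2199023255552
(5,2): OLD=3411347463639765/17592186044416 → NEW=255, ERR=-1074659977686315/17592186044416
(5,3): OLD=24278070351003273/140737488355328 → NEW=255, ERR=-11609989179605367/140737488355328
(5,4): OLD=1053776546583782147/9007199254740992 → NEW=0, ERR=1053776546583782147/9007199254740992
(5,5): OLD=14073674388442222419/72057594037927936 → NEW=255, ERR=-4301012091229401261/72057594037927936
(5,6): OLD=166102418388124934269/1152921504606846976 → NEW=255, ERR=-127892565286621044611/1152921504606846976
Row 0: .......
Row 1: .#.#.#.
Row 2: .#..#.#
Row 3: #.##.#.
Row 4: ##.####
Row 5: ####.##

Answer: .......
.#.#.#.
.#..#.#
#.##.#.
##.####
####.##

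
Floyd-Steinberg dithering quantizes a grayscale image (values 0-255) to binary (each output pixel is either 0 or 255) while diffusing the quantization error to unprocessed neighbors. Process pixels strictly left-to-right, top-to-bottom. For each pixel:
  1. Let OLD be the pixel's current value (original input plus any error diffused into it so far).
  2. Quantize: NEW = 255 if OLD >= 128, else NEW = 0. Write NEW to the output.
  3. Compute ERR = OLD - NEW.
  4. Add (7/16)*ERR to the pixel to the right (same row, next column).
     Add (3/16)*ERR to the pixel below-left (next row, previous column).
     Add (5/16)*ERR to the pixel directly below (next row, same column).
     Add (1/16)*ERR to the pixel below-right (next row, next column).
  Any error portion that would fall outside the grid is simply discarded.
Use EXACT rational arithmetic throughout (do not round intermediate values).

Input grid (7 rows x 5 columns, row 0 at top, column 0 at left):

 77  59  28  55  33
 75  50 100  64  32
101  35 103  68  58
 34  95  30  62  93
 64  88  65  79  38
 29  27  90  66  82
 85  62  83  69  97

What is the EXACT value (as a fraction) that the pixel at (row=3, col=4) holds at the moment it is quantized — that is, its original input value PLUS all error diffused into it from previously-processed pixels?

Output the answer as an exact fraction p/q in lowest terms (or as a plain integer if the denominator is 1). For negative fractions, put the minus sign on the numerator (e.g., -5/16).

(0,0): OLD=77 → NEW=0, ERR=77
(0,1): OLD=1483/16 → NEW=0, ERR=1483/16
(0,2): OLD=17549/256 → NEW=0, ERR=17549/256
(0,3): OLD=348123/4096 → NEW=0, ERR=348123/4096
(0,4): OLD=4599549/65536 → NEW=0, ERR=4599549/65536
(1,0): OLD=29809/256 → NEW=0, ERR=29809/256
(1,1): OLD=302231/2048 → NEW=255, ERR=-220009/2048
(1,2): OLD=6301411/65536 → NEW=0, ERR=6301411/65536
(1,3): OLD=39339943/262144 → NEW=255, ERR=-27506777/262144
(1,4): OLD=55941141/4194304 → NEW=0, ERR=55941141/4194304
(2,0): OLD=3841901/32768 → NEW=0, ERR=3841901/32768
(2,1): OLD=81820671/1048576 → NEW=0, ERR=81820671/1048576
(2,2): OLD=2362184893/16777216 → NEW=255, ERR=-1916005187/16777216
(2,3): OLD=-1676139033/268435456 → NEW=0, ERR=-1676139033/268435456
(2,4): OLD=227109355409/4294967296 → NEW=0, ERR=227109355409/4294967296
(3,0): OLD=1430591517/16777216 → NEW=0, ERR=1430591517/16777216
(3,1): OLD=19140100185/134217728 → NEW=255, ERR=-15085420455/134217728
(3,2): OLD=-219709607773/4294967296 → NEW=0, ERR=-219709607773/4294967296
(3,3): OLD=347422489867/8589934592 → NEW=0, ERR=347422489867/8589934592
(3,4): OLD=17431237206999/137438953472 → NEW=0, ERR=17431237206999/137438953472
Target (3,4): original=93, with diffused error = 17431237206999/137438953472

Answer: 17431237206999/137438953472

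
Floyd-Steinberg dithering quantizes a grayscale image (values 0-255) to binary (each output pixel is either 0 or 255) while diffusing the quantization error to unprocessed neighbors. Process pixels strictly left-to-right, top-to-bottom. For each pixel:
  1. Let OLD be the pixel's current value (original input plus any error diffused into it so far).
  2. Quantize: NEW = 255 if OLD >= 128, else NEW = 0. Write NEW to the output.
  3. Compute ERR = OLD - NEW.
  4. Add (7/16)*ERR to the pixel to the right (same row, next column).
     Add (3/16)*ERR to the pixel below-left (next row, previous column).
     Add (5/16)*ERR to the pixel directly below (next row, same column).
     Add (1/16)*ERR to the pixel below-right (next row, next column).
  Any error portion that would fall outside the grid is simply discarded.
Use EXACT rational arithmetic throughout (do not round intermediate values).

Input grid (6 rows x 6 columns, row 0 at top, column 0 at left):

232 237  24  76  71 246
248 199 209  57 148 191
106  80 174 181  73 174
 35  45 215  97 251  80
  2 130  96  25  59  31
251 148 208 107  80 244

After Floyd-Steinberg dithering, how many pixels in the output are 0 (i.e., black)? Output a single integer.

Answer: 17

Derivation:
(0,0): OLD=232 → NEW=255, ERR=-23
(0,1): OLD=3631/16 → NEW=255, ERR=-449/16
(0,2): OLD=3001/256 → NEW=0, ERR=3001/256
(0,3): OLD=332303/4096 → NEW=0, ERR=332303/4096
(0,4): OLD=6979177/65536 → NEW=0, ERR=6979177/65536
(0,5): OLD=306803935/1048576 → NEW=255, ERR=39417055/1048576
(1,0): OLD=60301/256 → NEW=255, ERR=-4979/256
(1,1): OLD=373723/2048 → NEW=255, ERR=-148517/2048
(1,2): OLD=12739831/65536 → NEW=255, ERR=-3971849/65536
(1,3): OLD=20063979/262144 → NEW=0, ERR=20063979/262144
(1,4): OLD=3806474273/16777216 → NEW=255, ERR=-471715807/16777216
(1,5): OLD=52909195159/268435456 → NEW=255, ERR=-15541846121/268435456
(2,0): OLD=2828697/32768 → NEW=0, ERR=2828697/32768
(2,1): OLD=86534947/1048576 → NEW=0, ERR=86534947/1048576
(2,2): OLD=3371959337/16777216 → NEW=255, ERR=-906230743/16777216
(2,3): OLD=23115867425/134217728 → NEW=255, ERR=-11109653215/134217728
(2,4): OLD=94180179171/4294967296 → NEW=0, ERR=94180179171/4294967296
(2,5): OLD=11252343269989/68719476736 → NEW=255, ERR=-6271123297691/68719476736
(3,0): OLD=1299398921/16777216 → NEW=0, ERR=1299398921/16777216
(3,1): OLD=13413892181/134217728 → NEW=0, ERR=13413892181/134217728
(3,2): OLD=248552256719/1073741824 → NEW=255, ERR=-25251908401/1073741824
(3,3): OLD=4231736761069/68719476736 → NEW=0, ERR=4231736761069/68719476736
(3,4): OLD=144316238946893/549755813888 → NEW=255, ERR=4128506405453/549755813888
(3,5): OLD=493797117641059/8796093022208 → NEW=0, ERR=493797117641059/8796093022208
(4,0): OLD=96512600679/2147483648 → NEW=0, ERR=96512600679/2147483648
(4,1): OLD=6230277178555/34359738368 → NEW=255, ERR=-2531456105285/34359738368
(4,2): OLD=81595243184065/1099511627776 → NEW=0, ERR=81595243184065/1099511627776
(4,3): OLD=1348423378514469/17592186044416 → NEW=0, ERR=1348423378514469/17592186044416
(4,4): OLD=30752655617082485/281474976710656 → NEW=0, ERR=30752655617082485/281474976710656
(4,5): OLD=436001511870224147/4503599627370496 → NEW=0, ERR=436001511870224147/4503599627370496
(5,0): OLD=138115349024353/549755813888 → NEW=255, ERR=-2072383517087/549755813888
(5,1): OLD=2463797369588593/17592186044416 → NEW=255, ERR=-2022210071737487/17592186044416
(5,2): OLD=26834054359008363/140737488355328 → NEW=255, ERR=-9054005171600277/140737488355328
(5,3): OLD=576149307113764809/4503599627370496 → NEW=0, ERR=576149307113764809/4503599627370496
(5,4): OLD=1738883255338445481/9007199254740992 → NEW=255, ERR=-557952554620507479/9007199254740992
(5,5): OLD=36602538106614161405/144115188075855872 → NEW=255, ERR=-146834852729085955/144115188075855872
Output grid:
  Row 0: ##...#  (3 black, running=3)
  Row 1: ###.##  (1 black, running=4)
  Row 2: ..##.#  (3 black, running=7)
  Row 3: ..#.#.  (4 black, running=11)
  Row 4: .#....  (5 black, running=16)
  Row 5: ###.##  (1 black, running=17)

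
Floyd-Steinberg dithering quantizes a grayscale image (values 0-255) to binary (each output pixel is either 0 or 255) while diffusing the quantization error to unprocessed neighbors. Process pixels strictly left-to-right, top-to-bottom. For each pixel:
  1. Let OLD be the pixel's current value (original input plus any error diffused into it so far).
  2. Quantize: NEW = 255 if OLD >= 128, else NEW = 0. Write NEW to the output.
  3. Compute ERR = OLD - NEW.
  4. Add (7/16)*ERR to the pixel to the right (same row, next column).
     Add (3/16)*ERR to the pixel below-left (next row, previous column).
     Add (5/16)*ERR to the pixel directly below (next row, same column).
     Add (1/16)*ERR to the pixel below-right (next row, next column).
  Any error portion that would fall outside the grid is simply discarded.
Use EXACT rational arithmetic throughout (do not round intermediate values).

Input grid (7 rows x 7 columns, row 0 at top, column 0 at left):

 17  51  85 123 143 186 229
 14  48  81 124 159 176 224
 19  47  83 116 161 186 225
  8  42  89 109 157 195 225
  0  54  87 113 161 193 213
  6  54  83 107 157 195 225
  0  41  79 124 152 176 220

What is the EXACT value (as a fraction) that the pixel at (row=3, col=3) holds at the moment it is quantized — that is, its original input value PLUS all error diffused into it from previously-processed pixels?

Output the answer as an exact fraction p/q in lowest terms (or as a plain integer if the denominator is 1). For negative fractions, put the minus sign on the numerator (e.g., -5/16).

Answer: 284601167281/4294967296

Derivation:
(0,0): OLD=17 → NEW=0, ERR=17
(0,1): OLD=935/16 → NEW=0, ERR=935/16
(0,2): OLD=28305/256 → NEW=0, ERR=28305/256
(0,3): OLD=701943/4096 → NEW=255, ERR=-342537/4096
(0,4): OLD=6973889/65536 → NEW=0, ERR=6973889/65536
(0,5): OLD=243852359/1048576 → NEW=255, ERR=-23534521/1048576
(0,6): OLD=3677240817/16777216 → NEW=255, ERR=-600949263/16777216
(1,0): OLD=7749/256 → NEW=0, ERR=7749/256
(1,1): OLD=207459/2048 → NEW=0, ERR=207459/2048
(1,2): OLD=9688991/65536 → NEW=255, ERR=-7022689/65536
(1,3): OLD=20407347/262144 → NEW=0, ERR=20407347/262144
(1,4): OLD=3638601145/16777216 → NEW=255, ERR=-639588935/16777216
(1,5): OLD=20433611913/134217728 → NEW=255, ERR=-13791908727/134217728
(1,6): OLD=357442586855/2147483648 → NEW=255, ERR=-190165743385/2147483648
(2,0): OLD=1554929/32768 → NEW=0, ERR=1554929/32768
(2,1): OLD=85161195/1048576 → NEW=0, ERR=85161195/1048576
(2,2): OLD=1777929345/16777216 → NEW=0, ERR=1777929345/16777216
(2,3): OLD=23198897081/134217728 → NEW=255, ERR=-11026623559/134217728
(2,4): OLD=106023890249/1073741824 → NEW=0, ERR=106023890249/1073741824
(2,5): OLD=6119528487939/34359738368 → NEW=255, ERR=-2642204795901/34359738368
(2,6): OLD=86455636448581/549755813888 → NEW=255, ERR=-53732096092859/549755813888
(3,0): OLD=638489953/16777216 → NEW=0, ERR=638489953/16777216
(3,1): OLD=14343263053/134217728 → NEW=0, ERR=14343263053/134217728
(3,2): OLD=170233411063/1073741824 → NEW=255, ERR=-103570754057/1073741824
(3,3): OLD=284601167281/4294967296 → NEW=0, ERR=284601167281/4294967296
Target (3,3): original=109, with diffused error = 284601167281/4294967296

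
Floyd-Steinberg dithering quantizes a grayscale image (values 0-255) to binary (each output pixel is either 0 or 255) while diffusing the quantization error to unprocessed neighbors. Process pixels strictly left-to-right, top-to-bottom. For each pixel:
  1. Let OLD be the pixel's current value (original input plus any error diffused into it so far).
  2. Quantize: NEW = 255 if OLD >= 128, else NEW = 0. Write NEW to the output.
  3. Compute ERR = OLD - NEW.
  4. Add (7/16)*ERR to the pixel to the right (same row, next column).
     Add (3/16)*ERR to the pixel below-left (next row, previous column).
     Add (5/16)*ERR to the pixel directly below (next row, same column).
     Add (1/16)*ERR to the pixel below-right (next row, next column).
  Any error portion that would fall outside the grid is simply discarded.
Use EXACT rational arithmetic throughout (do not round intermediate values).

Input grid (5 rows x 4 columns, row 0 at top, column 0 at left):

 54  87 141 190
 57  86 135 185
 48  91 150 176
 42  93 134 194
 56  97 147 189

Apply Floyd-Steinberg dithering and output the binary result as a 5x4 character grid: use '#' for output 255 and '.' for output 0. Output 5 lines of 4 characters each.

Answer: ..##
.#.#
..#.
.#.#
..##

Derivation:
(0,0): OLD=54 → NEW=0, ERR=54
(0,1): OLD=885/8 → NEW=0, ERR=885/8
(0,2): OLD=24243/128 → NEW=255, ERR=-8397/128
(0,3): OLD=330341/2048 → NEW=255, ERR=-191899/2048
(1,0): OLD=12111/128 → NEW=0, ERR=12111/128
(1,1): OLD=156713/1024 → NEW=255, ERR=-104407/1024
(1,2): OLD=1941085/32768 → NEW=0, ERR=1941085/32768
(1,3): OLD=93079323/524288 → NEW=255, ERR=-40614117/524288
(2,0): OLD=957651/16384 → NEW=0, ERR=957651/16384
(2,1): OLD=53335873/524288 → NEW=0, ERR=53335873/524288
(2,2): OLD=201453797/1048576 → NEW=255, ERR=-65933083/1048576
(2,3): OLD=2147231985/16777216 → NEW=0, ERR=2147231985/16777216
(3,0): OLD=665553315/8388608 → NEW=0, ERR=665553315/8388608
(3,1): OLD=20315915069/134217728 → NEW=255, ERR=-13909605571/134217728
(3,2): OLD=213385947843/2147483648 → NEW=0, ERR=213385947843/2147483648
(3,3): OLD=9398688394709/34359738368 → NEW=255, ERR=636955110869/34359738368
(4,0): OLD=131774532775/2147483648 → NEW=0, ERR=131774532775/2147483648
(4,1): OLD=1976543698805/17179869184 → NEW=0, ERR=1976543698805/17179869184
(4,2): OLD=123906598558677/549755813888 → NEW=255, ERR=-16281133982763/549755813888
(4,3): OLD=1654076854835299/8796093022208 → NEW=255, ERR=-588926865827741/8796093022208
Row 0: ..##
Row 1: .#.#
Row 2: ..#.
Row 3: .#.#
Row 4: ..##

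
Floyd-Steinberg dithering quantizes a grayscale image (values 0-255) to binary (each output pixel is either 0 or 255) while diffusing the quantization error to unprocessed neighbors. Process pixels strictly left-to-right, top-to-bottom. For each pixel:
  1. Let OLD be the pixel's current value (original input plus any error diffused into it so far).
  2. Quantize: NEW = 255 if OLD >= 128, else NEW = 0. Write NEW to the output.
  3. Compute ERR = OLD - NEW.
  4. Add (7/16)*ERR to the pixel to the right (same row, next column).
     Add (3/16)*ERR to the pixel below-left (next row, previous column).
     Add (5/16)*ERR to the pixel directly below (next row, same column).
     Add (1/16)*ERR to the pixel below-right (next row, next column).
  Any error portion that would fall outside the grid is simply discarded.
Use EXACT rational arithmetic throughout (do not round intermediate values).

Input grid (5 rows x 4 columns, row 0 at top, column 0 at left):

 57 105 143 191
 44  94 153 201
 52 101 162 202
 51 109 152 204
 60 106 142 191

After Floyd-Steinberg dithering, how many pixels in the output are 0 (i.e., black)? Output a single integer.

(0,0): OLD=57 → NEW=0, ERR=57
(0,1): OLD=2079/16 → NEW=255, ERR=-2001/16
(0,2): OLD=22601/256 → NEW=0, ERR=22601/256
(0,3): OLD=940543/4096 → NEW=255, ERR=-103937/4096
(1,0): OLD=9821/256 → NEW=0, ERR=9821/256
(1,1): OLD=188043/2048 → NEW=0, ERR=188043/2048
(1,2): OLD=13643623/65536 → NEW=255, ERR=-3068057/65536
(1,3): OLD=186758273/1048576 → NEW=255, ERR=-80628607/1048576
(2,0): OLD=2660905/32768 → NEW=0, ERR=2660905/32768
(2,1): OLD=166555731/1048576 → NEW=255, ERR=-100831149/1048576
(2,2): OLD=202629823/2097152 → NEW=0, ERR=202629823/2097152
(2,3): OLD=7291940131/33554432 → NEW=255, ERR=-1264440029/33554432
(3,0): OLD=978889369/16777216 → NEW=0, ERR=978889369/16777216
(3,1): OLD=34270697479/268435456 → NEW=0, ERR=34270697479/268435456
(3,2): OLD=966253663225/4294967296 → NEW=255, ERR=-128962997255/4294967296
(3,3): OLD=12721776532303/68719476736 → NEW=255, ERR=-4801690035377/68719476736
(4,0): OLD=438821279717/4294967296 → NEW=0, ERR=438821279717/4294967296
(4,1): OLD=6480687988527/34359738368 → NEW=255, ERR=-2281045295313/34359738368
(4,2): OLD=108247205677903/1099511627776 → NEW=0, ERR=108247205677903/1099511627776
(4,3): OLD=3700688244101337/17592186044416 → NEW=255, ERR=-785319197224743/17592186044416
Output grid:
  Row 0: .#.#  (2 black, running=2)
  Row 1: ..##  (2 black, running=4)
  Row 2: .#.#  (2 black, running=6)
  Row 3: ..##  (2 black, running=8)
  Row 4: .#.#  (2 black, running=10)

Answer: 10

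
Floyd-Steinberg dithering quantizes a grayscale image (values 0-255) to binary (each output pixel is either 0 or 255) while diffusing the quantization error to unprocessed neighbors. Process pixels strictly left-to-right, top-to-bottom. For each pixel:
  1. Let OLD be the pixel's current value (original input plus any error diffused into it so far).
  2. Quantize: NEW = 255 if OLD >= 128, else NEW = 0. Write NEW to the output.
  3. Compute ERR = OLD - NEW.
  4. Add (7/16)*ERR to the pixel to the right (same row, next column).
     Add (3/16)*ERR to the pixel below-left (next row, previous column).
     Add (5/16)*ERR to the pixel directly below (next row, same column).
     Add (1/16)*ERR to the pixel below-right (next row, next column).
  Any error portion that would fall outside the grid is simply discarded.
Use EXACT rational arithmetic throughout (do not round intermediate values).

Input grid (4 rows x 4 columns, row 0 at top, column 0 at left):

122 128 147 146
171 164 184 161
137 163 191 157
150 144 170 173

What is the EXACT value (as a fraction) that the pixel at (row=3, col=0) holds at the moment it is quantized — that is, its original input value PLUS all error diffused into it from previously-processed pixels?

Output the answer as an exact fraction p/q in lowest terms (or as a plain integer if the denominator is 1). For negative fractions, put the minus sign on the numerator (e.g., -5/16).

Answer: 1346718325/8388608

Derivation:
(0,0): OLD=122 → NEW=0, ERR=122
(0,1): OLD=1451/8 → NEW=255, ERR=-589/8
(0,2): OLD=14693/128 → NEW=0, ERR=14693/128
(0,3): OLD=401859/2048 → NEW=255, ERR=-120381/2048
(1,0): OLD=25001/128 → NEW=255, ERR=-7639/128
(1,1): OLD=147487/1024 → NEW=255, ERR=-113633/1024
(1,2): OLD=5101963/32768 → NEW=255, ERR=-3253877/32768
(1,3): OLD=55764157/524288 → NEW=0, ERR=55764157/524288
(2,0): OLD=1598149/16384 → NEW=0, ERR=1598149/16384
(2,1): OLD=77934535/524288 → NEW=255, ERR=-55758905/524288
(2,2): OLD=132589251/1048576 → NEW=0, ERR=132589251/1048576
(2,3): OLD=4015665175/16777216 → NEW=255, ERR=-262524905/16777216
(3,0): OLD=1346718325/8388608 → NEW=255, ERR=-792376715/8388608
Target (3,0): original=150, with diffused error = 1346718325/8388608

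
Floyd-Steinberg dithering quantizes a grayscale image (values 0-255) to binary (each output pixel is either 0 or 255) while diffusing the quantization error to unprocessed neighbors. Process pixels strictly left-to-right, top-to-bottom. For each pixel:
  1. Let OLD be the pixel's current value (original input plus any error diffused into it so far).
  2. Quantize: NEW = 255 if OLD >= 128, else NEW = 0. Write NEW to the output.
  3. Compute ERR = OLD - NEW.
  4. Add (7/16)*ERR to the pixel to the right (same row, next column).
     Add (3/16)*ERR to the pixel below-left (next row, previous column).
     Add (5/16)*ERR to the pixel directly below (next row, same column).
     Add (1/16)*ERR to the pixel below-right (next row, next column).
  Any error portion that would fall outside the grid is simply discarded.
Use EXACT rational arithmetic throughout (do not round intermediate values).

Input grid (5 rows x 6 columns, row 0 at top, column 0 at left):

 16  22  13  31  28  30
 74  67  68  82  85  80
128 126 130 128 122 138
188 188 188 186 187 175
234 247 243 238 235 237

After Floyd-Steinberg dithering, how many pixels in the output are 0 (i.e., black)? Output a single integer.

(0,0): OLD=16 → NEW=0, ERR=16
(0,1): OLD=29 → NEW=0, ERR=29
(0,2): OLD=411/16 → NEW=0, ERR=411/16
(0,3): OLD=10813/256 → NEW=0, ERR=10813/256
(0,4): OLD=190379/4096 → NEW=0, ERR=190379/4096
(0,5): OLD=3298733/65536 → NEW=0, ERR=3298733/65536
(1,0): OLD=1351/16 → NEW=0, ERR=1351/16
(1,1): OLD=15209/128 → NEW=0, ERR=15209/128
(1,2): OLD=564197/4096 → NEW=255, ERR=-480283/4096
(1,3): OLD=888341/16384 → NEW=0, ERR=888341/16384
(1,4): OLD=141897155/1048576 → NEW=255, ERR=-125489725/1048576
(1,5): OLD=776384869/16777216 → NEW=0, ERR=776384869/16777216
(2,0): OLD=361811/2048 → NEW=255, ERR=-160429/2048
(2,1): OLD=7349977/65536 → NEW=0, ERR=7349977/65536
(2,2): OLD=167789179/1048576 → NEW=255, ERR=-99597701/1048576
(2,3): OLD=617573619/8388608 → NEW=0, ERR=617573619/8388608
(2,4): OLD=34594794089/268435456 → NEW=255, ERR=-33856247191/268435456
(2,5): OLD=385697176431/4294967296 → NEW=0, ERR=385697176431/4294967296
(3,0): OLD=193513579/1048576 → NEW=255, ERR=-73873301/1048576
(3,1): OLD=1422034455/8388608 → NEW=255, ERR=-717060585/8388608
(3,2): OLD=9511559321/67108864 → NEW=255, ERR=-7601200999/67108864
(3,3): OLD=557776315095/4294967296 → NEW=255, ERR=-537440345385/4294967296
(3,4): OLD=3926624589439/34359738368 → NEW=0, ERR=3926624589439/34359738368
(3,5): OLD=134787926973265/549755813888 → NEW=255, ERR=-5399805568175/549755813888
(4,0): OLD=26300834557/134217728 → NEW=255, ERR=-7924686083/134217728
(4,1): OLD=362527823153/2147483648 → NEW=255, ERR=-185080507087/2147483648
(4,2): OLD=9695865372275/68719476736 → NEW=255, ERR=-7827601195405/68719476736
(4,3): OLD=179671449125711/1099511627776 → NEW=255, ERR=-100704015957169/1099511627776
(4,4): OLD=3887511981220207/17592186044416 → NEW=255, ERR=-598495460105873/17592186044416
(4,5): OLD=63666564158569129/281474976710656 → NEW=255, ERR=-8109554902648151/281474976710656
Output grid:
  Row 0: ......  (6 black, running=6)
  Row 1: ..#.#.  (4 black, running=10)
  Row 2: #.#.#.  (3 black, running=13)
  Row 3: ####.#  (1 black, running=14)
  Row 4: ######  (0 black, running=14)

Answer: 14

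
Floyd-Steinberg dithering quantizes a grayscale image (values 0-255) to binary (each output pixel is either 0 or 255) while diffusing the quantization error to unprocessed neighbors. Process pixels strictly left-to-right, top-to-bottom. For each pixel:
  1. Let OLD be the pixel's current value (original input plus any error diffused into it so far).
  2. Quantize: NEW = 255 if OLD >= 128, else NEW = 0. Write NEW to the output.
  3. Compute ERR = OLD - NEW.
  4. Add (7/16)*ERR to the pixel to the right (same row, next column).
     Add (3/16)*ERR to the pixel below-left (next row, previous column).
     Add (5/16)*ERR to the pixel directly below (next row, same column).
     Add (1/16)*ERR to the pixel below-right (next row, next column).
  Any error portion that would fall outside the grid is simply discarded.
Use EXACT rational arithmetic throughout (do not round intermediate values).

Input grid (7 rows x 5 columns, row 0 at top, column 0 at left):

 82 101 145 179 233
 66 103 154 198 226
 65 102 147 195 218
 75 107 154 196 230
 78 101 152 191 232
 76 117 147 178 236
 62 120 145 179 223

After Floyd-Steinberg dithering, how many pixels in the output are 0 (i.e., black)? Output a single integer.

(0,0): OLD=82 → NEW=0, ERR=82
(0,1): OLD=1095/8 → NEW=255, ERR=-945/8
(0,2): OLD=11945/128 → NEW=0, ERR=11945/128
(0,3): OLD=450207/2048 → NEW=255, ERR=-72033/2048
(0,4): OLD=7130713/32768 → NEW=255, ERR=-1225127/32768
(1,0): OLD=8893/128 → NEW=0, ERR=8893/128
(1,1): OLD=121963/1024 → NEW=0, ERR=121963/1024
(1,2): OLD=7251335/32768 → NEW=255, ERR=-1104505/32768
(1,3): OLD=22424347/131072 → NEW=255, ERR=-10999013/131072
(1,4): OLD=367850609/2097152 → NEW=255, ERR=-166923151/2097152
(2,0): OLD=1786569/16384 → NEW=0, ERR=1786569/16384
(2,1): OLD=96966515/524288 → NEW=255, ERR=-36726925/524288
(2,2): OLD=818133401/8388608 → NEW=0, ERR=818133401/8388608
(2,3): OLD=26093875515/134217728 → NEW=255, ERR=-8131645125/134217728
(2,4): OLD=346551521757/2147483648 → NEW=255, ERR=-201056808483/2147483648
(3,0): OLD=804815865/8388608 → NEW=0, ERR=804815865/8388608
(3,1): OLD=10212988741/67108864 → NEW=255, ERR=-6899771579/67108864
(3,2): OLD=265769323591/2147483648 → NEW=0, ERR=265769323591/2147483648
(3,3): OLD=943829262559/4294967296 → NEW=255, ERR=-151387397921/4294967296
(3,4): OLD=12474987135003/68719476736 → NEW=255, ERR=-5048479432677/68719476736
(4,0): OLD=95245182135/1073741824 → NEW=0, ERR=95245182135/1073741824
(4,1): OLD=4703143504631/34359738368 → NEW=255, ERR=-4058589779209/34359738368
(4,2): OLD=69248320545241/549755813888 → NEW=0, ERR=69248320545241/549755813888
(4,3): OLD=2014777516844023/8796093022208 → NEW=255, ERR=-228226203819017/8796093022208
(4,4): OLD=27512445643847489/140737488355328 → NEW=255, ERR=-8375613886761151/140737488355328
(5,0): OLD=44844901659461/549755813888 → NEW=0, ERR=44844901659461/549755813888
(5,1): OLD=637440253883343/4398046511104 → NEW=255, ERR=-484061606448177/4398046511104
(5,2): OLD=17727736346643463/140737488355328 → NEW=0, ERR=17727736346643463/140737488355328
(5,3): OLD=124814288339063817/562949953421312 → NEW=255, ERR=-18737949783370743/562949953421312
(5,4): OLD=1812414620855638803/9007199254740992 → NEW=255, ERR=-484421189103314157/9007199254740992
(6,0): OLD=4704473386049077/70368744177664 → NEW=0, ERR=4704473386049077/70368744177664
(6,1): OLD=323292251879960923/2251799813685248 → NEW=255, ERR=-250916700609777317/2251799813685248
(6,2): OLD=4413282631310895641/36028797018963968 → NEW=0, ERR=4413282631310895641/36028797018963968
(6,3): OLD=126808555386311392723/576460752303423488 → NEW=255, ERR=-20188936451061596717/576460752303423488
(6,4): OLD=1741286967969951657093/9223372036854775808 → NEW=255, ERR=-610672901428016173947/9223372036854775808
Output grid:
  Row 0: .#.##  (2 black, running=2)
  Row 1: ..###  (2 black, running=4)
  Row 2: .#.##  (2 black, running=6)
  Row 3: .#.##  (2 black, running=8)
  Row 4: .#.##  (2 black, running=10)
  Row 5: .#.##  (2 black, running=12)
  Row 6: .#.##  (2 black, running=14)

Answer: 14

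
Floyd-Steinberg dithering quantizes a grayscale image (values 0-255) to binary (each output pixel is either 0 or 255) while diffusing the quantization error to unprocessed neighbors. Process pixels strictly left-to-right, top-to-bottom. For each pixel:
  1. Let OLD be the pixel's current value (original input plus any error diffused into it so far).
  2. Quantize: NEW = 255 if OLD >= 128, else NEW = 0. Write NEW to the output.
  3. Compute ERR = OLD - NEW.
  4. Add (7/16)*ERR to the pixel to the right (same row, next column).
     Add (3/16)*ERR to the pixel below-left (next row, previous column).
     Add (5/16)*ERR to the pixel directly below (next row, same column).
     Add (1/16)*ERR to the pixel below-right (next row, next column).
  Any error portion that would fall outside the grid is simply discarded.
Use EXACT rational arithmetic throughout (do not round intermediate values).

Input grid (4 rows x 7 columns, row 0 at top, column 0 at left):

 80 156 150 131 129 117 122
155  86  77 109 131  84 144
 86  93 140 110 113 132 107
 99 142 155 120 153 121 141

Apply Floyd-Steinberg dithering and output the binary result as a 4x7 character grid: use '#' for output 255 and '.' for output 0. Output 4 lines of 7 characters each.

(0,0): OLD=80 → NEW=0, ERR=80
(0,1): OLD=191 → NEW=255, ERR=-64
(0,2): OLD=122 → NEW=0, ERR=122
(0,3): OLD=1475/8 → NEW=255, ERR=-565/8
(0,4): OLD=12557/128 → NEW=0, ERR=12557/128
(0,5): OLD=327515/2048 → NEW=255, ERR=-194725/2048
(0,6): OLD=2634621/32768 → NEW=0, ERR=2634621/32768
(1,0): OLD=168 → NEW=255, ERR=-87
(1,1): OLD=893/16 → NEW=0, ERR=893/16
(1,2): OLD=31309/256 → NEW=0, ERR=31309/256
(1,3): OLD=681801/4096 → NEW=255, ERR=-362679/4096
(1,4): OLD=6597953/65536 → NEW=0, ERR=6597953/65536
(1,5): OLD=125346965/1048576 → NEW=0, ERR=125346965/1048576
(1,6): OLD=3615188019/16777216 → NEW=255, ERR=-663002061/16777216
(2,0): OLD=17735/256 → NEW=0, ERR=17735/256
(2,1): OLD=81021/512 → NEW=255, ERR=-49539/512
(2,2): OLD=8046147/65536 → NEW=0, ERR=8046147/65536
(2,3): OLD=21307629/131072 → NEW=255, ERR=-12115731/131072
(2,4): OLD=2028375783/16777216 → NEW=0, ERR=2028375783/16777216
(2,5): OLD=29679968829/134217728 → NEW=255, ERR=-4545551811/134217728
(2,6): OLD=187486216739/2147483648 → NEW=0, ERR=187486216739/2147483648
(3,0): OLD=839741/8192 → NEW=0, ERR=839741/8192
(3,1): OLD=192896929/1048576 → NEW=255, ERR=-74489951/1048576
(3,2): OLD=2330497167/16777216 → NEW=255, ERR=-1947692913/16777216
(3,3): OLD=9484638735/134217728 → NEW=0, ERR=9484638735/134217728
(3,4): OLD=56256167079/268435456 → NEW=255, ERR=-12194874201/268435456
(3,5): OLD=3933061992833/34359738368 → NEW=0, ERR=3933061992833/34359738368
(3,6): OLD=118882239783543/549755813888 → NEW=255, ERR=-21305492757897/549755813888
Row 0: .#.#.#.
Row 1: #..#..#
Row 2: .#.#.#.
Row 3: .##.#.#

Answer: .#.#.#.
#..#..#
.#.#.#.
.##.#.#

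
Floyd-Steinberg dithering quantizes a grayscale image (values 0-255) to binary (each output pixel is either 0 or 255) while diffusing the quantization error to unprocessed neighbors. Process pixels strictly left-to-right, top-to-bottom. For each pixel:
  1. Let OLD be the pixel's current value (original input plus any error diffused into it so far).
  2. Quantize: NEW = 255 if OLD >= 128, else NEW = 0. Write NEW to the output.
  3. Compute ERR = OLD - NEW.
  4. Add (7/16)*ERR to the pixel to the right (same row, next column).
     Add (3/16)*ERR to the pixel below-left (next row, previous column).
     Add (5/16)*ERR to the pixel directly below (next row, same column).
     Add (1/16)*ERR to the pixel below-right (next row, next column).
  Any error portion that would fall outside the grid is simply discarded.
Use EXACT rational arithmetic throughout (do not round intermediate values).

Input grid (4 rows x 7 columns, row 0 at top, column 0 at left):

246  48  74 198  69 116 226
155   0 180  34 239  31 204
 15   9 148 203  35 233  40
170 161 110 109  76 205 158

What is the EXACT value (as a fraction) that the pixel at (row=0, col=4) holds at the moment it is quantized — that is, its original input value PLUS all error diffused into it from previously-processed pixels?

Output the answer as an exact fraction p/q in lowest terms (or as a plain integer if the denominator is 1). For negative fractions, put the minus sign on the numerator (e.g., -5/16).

(0,0): OLD=246 → NEW=255, ERR=-9
(0,1): OLD=705/16 → NEW=0, ERR=705/16
(0,2): OLD=23879/256 → NEW=0, ERR=23879/256
(0,3): OLD=978161/4096 → NEW=255, ERR=-66319/4096
(0,4): OLD=4057751/65536 → NEW=0, ERR=4057751/65536
Target (0,4): original=69, with diffused error = 4057751/65536

Answer: 4057751/65536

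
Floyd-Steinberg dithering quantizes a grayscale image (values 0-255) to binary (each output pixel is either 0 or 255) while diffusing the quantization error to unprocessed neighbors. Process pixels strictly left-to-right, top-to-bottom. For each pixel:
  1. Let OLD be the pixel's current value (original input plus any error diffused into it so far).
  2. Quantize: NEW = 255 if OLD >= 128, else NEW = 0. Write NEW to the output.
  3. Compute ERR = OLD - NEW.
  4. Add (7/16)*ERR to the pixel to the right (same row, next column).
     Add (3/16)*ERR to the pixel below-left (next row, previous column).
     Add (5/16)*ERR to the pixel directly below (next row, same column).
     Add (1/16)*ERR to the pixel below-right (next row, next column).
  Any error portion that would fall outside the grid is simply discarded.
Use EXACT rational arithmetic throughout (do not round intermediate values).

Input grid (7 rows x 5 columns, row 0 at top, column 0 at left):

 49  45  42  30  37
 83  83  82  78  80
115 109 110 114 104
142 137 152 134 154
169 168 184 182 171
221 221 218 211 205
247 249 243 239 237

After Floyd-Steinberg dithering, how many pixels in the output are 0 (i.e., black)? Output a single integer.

Answer: 15

Derivation:
(0,0): OLD=49 → NEW=0, ERR=49
(0,1): OLD=1063/16 → NEW=0, ERR=1063/16
(0,2): OLD=18193/256 → NEW=0, ERR=18193/256
(0,3): OLD=250231/4096 → NEW=0, ERR=250231/4096
(0,4): OLD=4176449/65536 → NEW=0, ERR=4176449/65536
(1,0): OLD=28357/256 → NEW=0, ERR=28357/256
(1,1): OLD=345315/2048 → NEW=255, ERR=-176925/2048
(1,2): OLD=5375263/65536 → NEW=0, ERR=5375263/65536
(1,3): OLD=39155251/262144 → NEW=255, ERR=-27691469/262144
(1,4): OLD=241247801/4194304 → NEW=0, ERR=241247801/4194304
(2,0): OLD=4371825/32768 → NEW=255, ERR=-3984015/32768
(2,1): OLD=53595755/1048576 → NEW=0, ERR=53595755/1048576
(2,2): OLD=2227801857/16777216 → NEW=255, ERR=-2050388223/16777216
(2,3): OLD=11658695283/268435456 → NEW=0, ERR=11658695283/268435456
(2,4): OLD=577130697829/4294967296 → NEW=255, ERR=-518085962651/4294967296
(3,0): OLD=1905709537/16777216 → NEW=0, ERR=1905709537/16777216
(3,1): OLD=23106152141/134217728 → NEW=255, ERR=-11119368499/134217728
(3,2): OLD=381829411295/4294967296 → NEW=0, ERR=381829411295/4294967296
(3,3): OLD=1341844263911/8589934592 → NEW=255, ERR=-848589057049/8589934592
(3,4): OLD=10417694057891/137438953472 → NEW=0, ERR=10417694057891/137438953472
(4,0): OLD=405795012495/2147483648 → NEW=255, ERR=-141813317745/2147483648
(4,1): OLD=9413736558735/68719476736 → NEW=255, ERR=-8109730008945/68719476736
(4,2): OLD=150029128311105/1099511627776 → NEW=255, ERR=-130346336771775/1099511627776
(4,3): OLD=2094029492850831/17592186044416 → NEW=0, ERR=2094029492850831/17592186044416
(4,4): OLD=67719841275691881/281474976710656 → NEW=255, ERR=-4056277785525399/281474976710656
(5,0): OLD=195972748872461/1099511627776 → NEW=255, ERR=-84402716210419/1099511627776
(5,1): OLD=1092314136313319/8796093022208 → NEW=0, ERR=1092314136313319/8796093022208
(5,2): OLD=70432233485830047/281474976710656 → NEW=255, ERR=-1343885575387233/281474976710656
(5,3): OLD=265709296551344977/1125899906842624 → NEW=255, ERR=-21395179693524143/1125899906842624
(5,4): OLD=3596077768421082923/18014398509481984 → NEW=255, ERR=-997593851496822997/18014398509481984
(6,0): OLD=34662993384289213/140737488355328 → NEW=255, ERR=-1225066146319427/140737488355328
(6,1): OLD=1253376890900883603/4503599627370496 → NEW=255, ERR=104958985921407123/4503599627370496
(6,2): OLD=18439720088105489281/72057594037927936 → NEW=255, ERR=65033608433865601/72057594037927936
(6,3): OLD=256841856432884753099/1152921504606846976 → NEW=255, ERR=-37153127241861225781/1152921504606846976
(6,4): OLD=3770667758290983071053/18446744073709551616 → NEW=255, ERR=-933251980504952591027/18446744073709551616
Output grid:
  Row 0: .....  (5 black, running=5)
  Row 1: .#.#.  (3 black, running=8)
  Row 2: #.#.#  (2 black, running=10)
  Row 3: .#.#.  (3 black, running=13)
  Row 4: ###.#  (1 black, running=14)
  Row 5: #.###  (1 black, running=15)
  Row 6: #####  (0 black, running=15)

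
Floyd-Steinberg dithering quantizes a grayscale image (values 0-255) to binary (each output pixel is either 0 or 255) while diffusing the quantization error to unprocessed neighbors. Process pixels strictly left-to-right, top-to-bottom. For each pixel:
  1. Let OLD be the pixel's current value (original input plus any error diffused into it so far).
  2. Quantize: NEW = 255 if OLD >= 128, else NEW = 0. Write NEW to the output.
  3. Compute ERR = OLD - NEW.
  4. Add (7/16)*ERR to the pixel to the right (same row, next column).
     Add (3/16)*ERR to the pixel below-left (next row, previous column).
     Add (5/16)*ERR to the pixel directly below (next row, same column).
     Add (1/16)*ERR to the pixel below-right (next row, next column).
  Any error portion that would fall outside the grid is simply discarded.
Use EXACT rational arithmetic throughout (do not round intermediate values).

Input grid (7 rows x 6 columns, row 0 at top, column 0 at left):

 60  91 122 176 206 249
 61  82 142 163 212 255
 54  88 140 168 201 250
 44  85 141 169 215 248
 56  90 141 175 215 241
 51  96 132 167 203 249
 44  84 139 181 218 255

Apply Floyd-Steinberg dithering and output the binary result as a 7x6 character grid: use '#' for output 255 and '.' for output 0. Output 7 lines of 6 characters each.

Answer: ..####
.#.#.#
..#.##
.#.###
..####
.#.#.#
..####

Derivation:
(0,0): OLD=60 → NEW=0, ERR=60
(0,1): OLD=469/4 → NEW=0, ERR=469/4
(0,2): OLD=11091/64 → NEW=255, ERR=-5229/64
(0,3): OLD=143621/1024 → NEW=255, ERR=-117499/1024
(0,4): OLD=2552611/16384 → NEW=255, ERR=-1625309/16384
(0,5): OLD=53896693/262144 → NEW=255, ERR=-12950027/262144
(1,0): OLD=6511/64 → NEW=0, ERR=6511/64
(1,1): OLD=77609/512 → NEW=255, ERR=-52951/512
(1,2): OLD=934461/16384 → NEW=0, ERR=934461/16384
(1,3): OLD=8414057/65536 → NEW=255, ERR=-8297623/65536
(1,4): OLD=457904459/4194304 → NEW=0, ERR=457904459/4194304
(1,5): OLD=18866010269/67108864 → NEW=255, ERR=1753249949/67108864
(2,0): OLD=543955/8192 → NEW=0, ERR=543955/8192
(2,1): OLD=26682081/262144 → NEW=0, ERR=26682081/262144
(2,2): OLD=722051619/4194304 → NEW=255, ERR=-347495901/4194304
(2,3): OLD=3899756939/33554432 → NEW=0, ERR=3899756939/33554432
(2,4): OLD=303814044385/1073741824 → NEW=255, ERR=30009879265/1073741824
(2,5): OLD=4762519988279/17179869184 → NEW=255, ERR=381653346359/17179869184
(3,0): OLD=351628419/4194304 → NEW=0, ERR=351628419/4194304
(3,1): OLD=4768118055/33554432 → NEW=255, ERR=-3788262105/33554432
(3,2): OLD=25197852501/268435456 → NEW=0, ERR=25197852501/268435456
(3,3): OLD=4233969559503/17179869184 → NEW=255, ERR=-146897082417/17179869184
(3,4): OLD=31806448174543/137438953472 → NEW=255, ERR=-3240484960817/137438953472
(3,5): OLD=541781771051457/2199023255552 → NEW=255, ERR=-18969159114303/2199023255552
(4,0): OLD=32765121517/536870912 → NEW=0, ERR=32765121517/536870912
(4,1): OLD=895584548137/8589934592 → NEW=0, ERR=895584548137/8589934592
(4,2): OLD=56978999908331/274877906944 → NEW=255, ERR=-13114866362389/274877906944
(4,3): OLD=672461999509239/4398046511104 → NEW=255, ERR=-449039860822281/4398046511104
(4,4): OLD=11316102770926503/70368744177664 → NEW=255, ERR=-6627926994377817/70368744177664
(4,5): OLD=220252194830200881/1125899906842624 → NEW=255, ERR=-66852281414668239/1125899906842624
(5,0): OLD=12317349992843/137438953472 → NEW=0, ERR=12317349992843/137438953472
(5,1): OLD=715380035797243/4398046511104 → NEW=255, ERR=-406121824534277/4398046511104
(5,2): OLD=2254025928449945/35184372088832 → NEW=0, ERR=2254025928449945/35184372088832
(5,3): OLD=160417271803329923/1125899906842624 → NEW=255, ERR=-126687204441539197/1125899906842624
(5,4): OLD=240545907271166795/2251799813685248 → NEW=0, ERR=240545907271166795/2251799813685248
(5,5): OLD=9774375330653423063/36028797018963968 → NEW=255, ERR=587032090817611223/36028797018963968
(6,0): OLD=3848635269069265/70368744177664 → NEW=0, ERR=3848635269069265/70368744177664
(6,1): OLD=108856931862558397/1125899906842624 → NEW=0, ERR=108856931862558397/1125899906842624
(6,2): OLD=785653816000625813/4503599627370496 → NEW=255, ERR=-362764088978850667/4503599627370496
(6,3): OLD=9701122571650811537/72057594037927936 → NEW=255, ERR=-8673563908020812143/72057594037927936
(6,4): OLD=224523497272180801697/1152921504606846976 → NEW=255, ERR=-69471486402565177183/1152921504606846976
(6,5): OLD=4434703973031634616519/18446744073709551616 → NEW=255, ERR=-269215765764301045561/18446744073709551616
Row 0: ..####
Row 1: .#.#.#
Row 2: ..#.##
Row 3: .#.###
Row 4: ..####
Row 5: .#.#.#
Row 6: ..####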